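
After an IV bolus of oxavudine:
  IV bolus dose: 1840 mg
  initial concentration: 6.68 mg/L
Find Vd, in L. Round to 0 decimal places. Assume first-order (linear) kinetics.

Vd = Dose / C₀ = 1840 / 6.68 = 275.4 L

275 L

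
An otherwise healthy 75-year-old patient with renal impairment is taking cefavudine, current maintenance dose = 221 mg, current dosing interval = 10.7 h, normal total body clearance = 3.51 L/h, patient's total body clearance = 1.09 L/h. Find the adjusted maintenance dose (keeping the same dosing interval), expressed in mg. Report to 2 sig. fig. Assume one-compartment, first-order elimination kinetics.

69 mg

To keep the same average steady-state level, dosing rate must scale with clearance.
CL ratio = 1.09 / 3.51 = 0.3105
New dose (same interval) = 221 × 0.3105 = 68.62 mg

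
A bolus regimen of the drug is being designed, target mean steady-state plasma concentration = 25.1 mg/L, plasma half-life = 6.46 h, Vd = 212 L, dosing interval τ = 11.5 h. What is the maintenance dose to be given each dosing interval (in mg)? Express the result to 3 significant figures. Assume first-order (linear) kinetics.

6570 mg

k = ln2 / t½ = 0.693147 / 6.46 = 0.1073 h⁻¹
CL = k × Vd = 0.1073 × 212 = 22.75 L/h
At steady state, Dose/τ = Css × CL.
Dose = Css × CL × τ = 25.1 × 22.75 × 11.5 = 6567 mg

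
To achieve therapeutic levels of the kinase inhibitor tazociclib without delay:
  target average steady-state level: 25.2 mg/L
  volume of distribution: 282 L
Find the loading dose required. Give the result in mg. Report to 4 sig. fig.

7106 mg

LD = Css × Vd = 25.2 × 282 = 7106 mg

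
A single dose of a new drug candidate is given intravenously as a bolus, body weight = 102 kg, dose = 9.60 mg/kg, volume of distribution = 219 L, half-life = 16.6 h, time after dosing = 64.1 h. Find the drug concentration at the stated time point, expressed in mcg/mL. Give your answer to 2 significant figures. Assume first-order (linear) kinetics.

0.31 mcg/mL

Total dose = 9.60 × 102 = 979.2 mg
C₀ = Dose / Vd = 979.2 / 219 = 4.471 mg/L
k = ln2 / t½ = 0.693147 / 16.6 = 0.04176 h⁻¹
C = C₀ · e^(−k·t) = 4.471 × e^(−0.04176 × 64.1)
  = 4.471 × 0.06878 = 0.3075 mg/L
(0.3075 mg/L = 0.3075 mcg/mL)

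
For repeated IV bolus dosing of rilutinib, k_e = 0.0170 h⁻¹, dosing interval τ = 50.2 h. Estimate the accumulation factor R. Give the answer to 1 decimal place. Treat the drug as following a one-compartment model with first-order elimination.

e^(−kτ) = e^(−0.01700 × 50.2) = 0.4260
Accumulation ratio R = 1 / (1 − e^(−kτ)) = 1 / (1 − 0.4260) = 1.742

1.7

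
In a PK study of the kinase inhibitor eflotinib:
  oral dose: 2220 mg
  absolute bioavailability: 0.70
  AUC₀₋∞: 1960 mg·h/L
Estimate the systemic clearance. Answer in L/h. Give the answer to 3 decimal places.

CL = F·Dose / AUC = 0.70 × 2220 / 1960 = 0.7929 L/h

0.793 L/h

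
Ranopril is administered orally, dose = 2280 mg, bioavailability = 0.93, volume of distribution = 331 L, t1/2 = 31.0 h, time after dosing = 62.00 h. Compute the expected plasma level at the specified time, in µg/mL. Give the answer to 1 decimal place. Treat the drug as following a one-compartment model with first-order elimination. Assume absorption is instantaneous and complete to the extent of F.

1.6 µg/mL

Amount reaching circulation = F × Dose = 0.93 × 2280 = 2120 mg
C₀ = F·Dose / Vd = 2120 / 331 = 6.405 mg/L
k = ln2 / t½ = 0.693147 / 31.0 = 0.02236 h⁻¹
t / t½ = 62.00 / 31.0 = 2 half-lives
C = C₀ × (1/2)^2 = 6.405 × 0.2500 = 1.601 mg/L
(1.601 mg/L = 1.601 µg/mL)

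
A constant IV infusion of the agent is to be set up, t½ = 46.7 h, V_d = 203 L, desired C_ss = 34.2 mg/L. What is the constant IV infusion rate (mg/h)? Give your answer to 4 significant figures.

103.0 mg/h

k = ln2 / t½ = 0.693147 / 46.7 = 0.01484 h⁻¹
CL = k × Vd = 0.01484 × 203 = 3.013 L/h
At steady state, infusion rate R₀ = Css × CL = 34.2 × 3.013 = 103.0 mg/h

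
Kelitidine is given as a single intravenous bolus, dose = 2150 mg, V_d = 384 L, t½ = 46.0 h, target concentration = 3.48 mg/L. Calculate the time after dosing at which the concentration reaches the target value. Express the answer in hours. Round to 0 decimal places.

C₀ = Dose / Vd = 2150 / 384 = 5.599 mg/L
k = ln2 / t½ = 0.693147 / 46.0 = 0.01507 h⁻¹
t = ln(C₀ / C) / k = ln(5.599 / 3.48) / 0.01507
  = ln(1.609) / 0.01507 = 0.4756 / 0.01507 = 31.56 h

32 h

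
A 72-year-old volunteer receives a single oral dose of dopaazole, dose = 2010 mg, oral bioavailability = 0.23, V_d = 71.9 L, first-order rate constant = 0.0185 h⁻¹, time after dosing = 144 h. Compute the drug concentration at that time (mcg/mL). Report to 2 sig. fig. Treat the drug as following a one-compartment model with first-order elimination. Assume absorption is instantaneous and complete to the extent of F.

Amount reaching circulation = F × Dose = 0.23 × 2010 = 462.3 mg
C₀ = F·Dose / Vd = 462.3 / 71.9 = 6.430 mg/L
C = C₀ · e^(−k·t) = 6.430 × e^(−0.01850 × 144)
  = 6.430 × 0.06967 = 0.4480 mg/L
(0.4480 mg/L = 0.4480 mcg/mL)

0.45 mcg/mL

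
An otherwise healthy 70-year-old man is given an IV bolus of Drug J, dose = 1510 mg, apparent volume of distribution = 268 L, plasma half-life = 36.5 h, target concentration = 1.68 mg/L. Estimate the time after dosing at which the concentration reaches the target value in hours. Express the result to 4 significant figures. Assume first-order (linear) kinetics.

63.72 h

C₀ = Dose / Vd = 1510 / 268 = 5.634 mg/L
k = ln2 / t½ = 0.693147 / 36.5 = 0.01899 h⁻¹
t = ln(C₀ / C) / k = ln(5.634 / 1.68) / 0.01899
  = ln(3.354) / 0.01899 = 1.210 / 0.01899 = 63.72 h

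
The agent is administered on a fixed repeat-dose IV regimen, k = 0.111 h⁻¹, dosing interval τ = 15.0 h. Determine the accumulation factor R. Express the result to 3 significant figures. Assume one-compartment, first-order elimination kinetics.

1.23

e^(−kτ) = e^(−0.1110 × 15.0) = 0.1892
Accumulation ratio R = 1 / (1 − e^(−kτ)) = 1 / (1 − 0.1892) = 1.233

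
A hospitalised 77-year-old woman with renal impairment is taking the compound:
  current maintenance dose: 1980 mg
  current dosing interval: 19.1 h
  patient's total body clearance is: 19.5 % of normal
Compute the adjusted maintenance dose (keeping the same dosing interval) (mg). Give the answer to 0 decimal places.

386 mg

To keep the same average steady-state level, dosing rate must scale with clearance.
CL ratio = 19.5 / 100 = 0.1950
New dose (same interval) = 1980 × 0.1950 = 386.1 mg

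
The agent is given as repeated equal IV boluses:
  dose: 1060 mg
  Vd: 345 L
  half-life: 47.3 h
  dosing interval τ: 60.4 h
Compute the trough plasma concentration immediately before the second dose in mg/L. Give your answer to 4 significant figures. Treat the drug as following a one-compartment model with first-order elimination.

C₀ per dose = Dose / Vd = 1060 / 345 = 3.072 mg/L
k = ln2 / t½ = 0.693147 / 47.3 = 0.01465 h⁻¹
Fraction remaining after one interval: r = e^(−kτ) = e^(−0.01465 × 60.4) = 0.4128
Before dose 2, 1 dose has been given (aged 1τ).
C_trough = C₀ × r = 3.072 × 0.4128 = 1.268 mg/L

1.268 mg/L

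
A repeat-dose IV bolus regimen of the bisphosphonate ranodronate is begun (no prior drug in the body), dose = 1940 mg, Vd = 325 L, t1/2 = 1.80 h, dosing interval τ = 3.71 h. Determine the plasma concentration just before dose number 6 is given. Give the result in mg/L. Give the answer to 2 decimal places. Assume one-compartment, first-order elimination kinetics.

1.88 mg/L

C₀ per dose = Dose / Vd = 1940 / 325 = 5.969 mg/L
k = ln2 / t½ = 0.693147 / 1.80 = 0.3851 h⁻¹
Fraction remaining after one interval: r = e^(−kτ) = e^(−0.3851 × 3.71) = 0.2396
Before dose 6, 5 doses have been given (aged 1τ, 2τ, 3τ, 4τ, 5τ).
C_trough = C₀ × (r + r² + … + r^5) = C₀ × r(1−r^5)/(1−r)
        = 5.969 × 0.2396 × (1 − 0.0007896) / (1 − 0.2396) = 1.879 mg/L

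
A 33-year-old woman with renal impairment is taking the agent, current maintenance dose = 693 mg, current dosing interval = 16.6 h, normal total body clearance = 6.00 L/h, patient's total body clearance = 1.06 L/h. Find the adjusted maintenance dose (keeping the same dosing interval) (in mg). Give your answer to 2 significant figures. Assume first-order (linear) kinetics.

120 mg

To keep the same average steady-state level, dosing rate must scale with clearance.
CL ratio = 1.06 / 6.00 = 0.1767
New dose (same interval) = 693 × 0.1767 = 122.5 mg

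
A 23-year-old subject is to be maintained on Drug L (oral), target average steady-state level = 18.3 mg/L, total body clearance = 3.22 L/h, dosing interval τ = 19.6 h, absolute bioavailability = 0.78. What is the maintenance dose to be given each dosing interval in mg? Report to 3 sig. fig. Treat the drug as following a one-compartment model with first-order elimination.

1480 mg

At steady state, F × (Dose/τ) = Css × CL.
Dose = Css × CL × τ / F = 18.3 × 3.220 × 19.6 / 0.78 = 1481 mg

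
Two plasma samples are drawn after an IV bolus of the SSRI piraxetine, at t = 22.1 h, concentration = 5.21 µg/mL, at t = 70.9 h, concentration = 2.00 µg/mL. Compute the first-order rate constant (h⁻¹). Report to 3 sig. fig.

0.0196 h⁻¹

k = ln(C₁/C₂) / (t₂ − t₁) = ln(5.21/2.00) / (70.9 − 22.1)
  = 0.9574 / 48.80 = 0.01962 h⁻¹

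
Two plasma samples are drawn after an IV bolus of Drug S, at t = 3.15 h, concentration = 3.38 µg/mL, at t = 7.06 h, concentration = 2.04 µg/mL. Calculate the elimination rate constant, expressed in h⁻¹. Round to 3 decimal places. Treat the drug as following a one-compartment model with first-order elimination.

0.129 h⁻¹

k = ln(C₁/C₂) / (t₂ − t₁) = ln(3.38/2.04) / (7.06 − 3.15)
  = 0.5049 / 3.910 = 0.1291 h⁻¹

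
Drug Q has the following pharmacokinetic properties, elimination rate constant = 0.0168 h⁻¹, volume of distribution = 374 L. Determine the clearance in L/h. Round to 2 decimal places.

CL = k × Vd = 0.0168 × 374 = 6.283 L/h

6.28 L/h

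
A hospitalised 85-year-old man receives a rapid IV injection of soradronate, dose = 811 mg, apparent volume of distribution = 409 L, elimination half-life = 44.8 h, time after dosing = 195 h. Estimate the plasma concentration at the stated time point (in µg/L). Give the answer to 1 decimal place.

97.1 µg/L

C₀ = Dose / Vd = 811.0 / 409 = 1.983 mg/L
k = ln2 / t½ = 0.693147 / 44.8 = 0.01547 h⁻¹
C = C₀ · e^(−k·t) = 1.983 × e^(−0.01547 × 195)
  = 1.983 × 0.04896 = 0.09709 mg/L
Convert: 0.09709 mg/L × 1000 = 97.09 µg/L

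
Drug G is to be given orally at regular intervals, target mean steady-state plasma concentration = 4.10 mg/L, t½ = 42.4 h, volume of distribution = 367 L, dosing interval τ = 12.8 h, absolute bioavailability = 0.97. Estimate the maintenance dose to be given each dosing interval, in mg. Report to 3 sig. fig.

k = ln2 / t½ = 0.693147 / 42.4 = 0.01635 h⁻¹
CL = k × Vd = 0.01635 × 367 = 6.000 L/h
At steady state, F × (Dose/τ) = Css × CL.
Dose = Css × CL × τ / F = 4.10 × 6.000 × 12.8 / 0.97 = 324.6 mg

325 mg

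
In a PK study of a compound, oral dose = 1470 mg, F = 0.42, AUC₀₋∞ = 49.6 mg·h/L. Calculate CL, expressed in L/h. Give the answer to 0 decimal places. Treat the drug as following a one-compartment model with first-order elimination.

CL = F·Dose / AUC = 0.42 × 1470 / 49.6 = 12.45 L/h

12 L/h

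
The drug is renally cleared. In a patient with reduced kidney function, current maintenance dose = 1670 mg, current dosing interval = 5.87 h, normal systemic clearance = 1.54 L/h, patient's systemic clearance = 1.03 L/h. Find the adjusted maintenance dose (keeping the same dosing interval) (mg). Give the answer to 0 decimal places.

To keep the same average steady-state level, dosing rate must scale with clearance.
CL ratio = 1.03 / 1.54 = 0.6688
New dose (same interval) = 1670 × 0.6688 = 1117 mg

1117 mg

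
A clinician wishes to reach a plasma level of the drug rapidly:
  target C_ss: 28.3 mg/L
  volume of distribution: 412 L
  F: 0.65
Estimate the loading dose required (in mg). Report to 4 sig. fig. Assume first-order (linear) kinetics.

LD = Css × Vd / F = 28.3 × 412 / 0.65 = 17940 mg

17940 mg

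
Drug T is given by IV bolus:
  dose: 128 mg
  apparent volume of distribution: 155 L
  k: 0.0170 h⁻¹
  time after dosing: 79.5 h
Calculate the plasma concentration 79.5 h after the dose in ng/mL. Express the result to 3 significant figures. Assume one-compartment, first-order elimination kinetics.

214 ng/mL

C₀ = Dose / Vd = 128.0 / 155 = 0.8258 mg/L
C = C₀ · e^(−k·t) = 0.8258 × e^(−0.01700 × 79.5)
  = 0.8258 × 0.2589 = 0.2138 mg/L
Convert: 0.2138 mg/L × 1000 = 213.8 ng/mL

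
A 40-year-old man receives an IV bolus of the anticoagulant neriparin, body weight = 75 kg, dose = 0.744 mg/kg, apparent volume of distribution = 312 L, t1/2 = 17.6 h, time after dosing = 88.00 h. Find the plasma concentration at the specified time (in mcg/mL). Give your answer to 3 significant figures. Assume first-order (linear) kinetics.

Total dose = 0.744 × 75 = 55.80 mg
C₀ = Dose / Vd = 55.80 / 312 = 0.1788 mg/L
k = ln2 / t½ = 0.693147 / 17.6 = 0.03938 h⁻¹
t / t½ = 88.00 / 17.6 = 5 half-lives
C = C₀ × (1/2)^5 = 0.1788 × 0.03125 = 0.005588 mg/L
(0.005588 mg/L = 0.005588 mcg/mL)

0.00559 mcg/mL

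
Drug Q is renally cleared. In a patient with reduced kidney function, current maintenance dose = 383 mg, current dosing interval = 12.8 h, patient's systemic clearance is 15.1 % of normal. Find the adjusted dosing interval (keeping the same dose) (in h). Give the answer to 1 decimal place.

84.8 h

To keep the same average steady-state level, dosing rate must scale with clearance.
CL ratio = 15.1 / 100 = 0.1510
New interval (same dose) = 12.8 / 0.1510 = 84.77 h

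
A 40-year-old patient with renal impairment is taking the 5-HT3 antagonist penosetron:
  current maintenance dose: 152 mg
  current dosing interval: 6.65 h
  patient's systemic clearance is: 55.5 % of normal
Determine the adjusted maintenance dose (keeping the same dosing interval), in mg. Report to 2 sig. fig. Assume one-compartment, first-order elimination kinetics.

To keep the same average steady-state level, dosing rate must scale with clearance.
CL ratio = 55.5 / 100 = 0.5550
New dose (same interval) = 152 × 0.5550 = 84.36 mg

84 mg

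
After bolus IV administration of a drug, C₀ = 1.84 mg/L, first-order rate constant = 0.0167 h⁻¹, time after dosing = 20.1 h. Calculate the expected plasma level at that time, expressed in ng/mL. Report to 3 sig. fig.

C = C₀ · e^(−k·t) = 1.840 × e^(−0.01670 × 20.1)
  = 1.840 × 0.7149 = 1.315 mg/L
Convert: 1.315 mg/L × 1000 = 1315 ng/mL

1320 ng/mL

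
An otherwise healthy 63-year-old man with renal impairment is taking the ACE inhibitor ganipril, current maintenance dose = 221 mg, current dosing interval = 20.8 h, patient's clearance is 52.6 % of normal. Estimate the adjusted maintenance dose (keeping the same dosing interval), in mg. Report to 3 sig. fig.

To keep the same average steady-state level, dosing rate must scale with clearance.
CL ratio = 52.6 / 100 = 0.5260
New dose (same interval) = 221 × 0.5260 = 116.2 mg

116 mg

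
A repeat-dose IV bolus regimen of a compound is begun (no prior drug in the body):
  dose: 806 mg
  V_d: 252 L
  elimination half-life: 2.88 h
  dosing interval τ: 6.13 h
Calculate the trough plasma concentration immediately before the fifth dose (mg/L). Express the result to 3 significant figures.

0.946 mg/L

C₀ per dose = Dose / Vd = 806 / 252 = 3.198 mg/L
k = ln2 / t½ = 0.693147 / 2.88 = 0.2407 h⁻¹
Fraction remaining after one interval: r = e^(−kτ) = e^(−0.2407 × 6.13) = 0.2287
Before dose 5, 4 doses have been given (aged 1τ, 2τ, 3τ, 4τ).
C_trough = C₀ × (r + r² + … + r^4) = C₀ × r(1−r^4)/(1−r)
        = 3.198 × 0.2287 × (1 − 0.002736) / (1 − 0.2287) = 0.9457 mg/L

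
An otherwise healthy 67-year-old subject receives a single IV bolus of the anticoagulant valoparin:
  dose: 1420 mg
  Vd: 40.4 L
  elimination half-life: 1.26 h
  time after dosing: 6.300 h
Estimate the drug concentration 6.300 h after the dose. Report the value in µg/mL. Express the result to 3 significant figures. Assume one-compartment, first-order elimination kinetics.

1.10 µg/mL

C₀ = Dose / Vd = 1420 / 40.4 = 35.15 mg/L
k = ln2 / t½ = 0.693147 / 1.26 = 0.5501 h⁻¹
t / t½ = 6.300 / 1.26 = 5 half-lives
C = C₀ × (1/2)^5 = 35.15 × 0.03125 = 1.098 mg/L
(1.098 mg/L = 1.098 µg/mL)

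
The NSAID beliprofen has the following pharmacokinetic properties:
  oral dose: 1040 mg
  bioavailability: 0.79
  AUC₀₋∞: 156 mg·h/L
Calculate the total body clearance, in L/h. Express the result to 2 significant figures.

5.3 L/h

CL = F·Dose / AUC = 0.79 × 1040 / 156 = 5.267 L/h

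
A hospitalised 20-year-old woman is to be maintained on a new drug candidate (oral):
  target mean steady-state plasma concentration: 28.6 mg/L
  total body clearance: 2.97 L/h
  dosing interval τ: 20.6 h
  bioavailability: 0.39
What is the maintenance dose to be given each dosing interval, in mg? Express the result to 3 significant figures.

4490 mg

At steady state, F × (Dose/τ) = Css × CL.
Dose = Css × CL × τ / F = 28.6 × 2.970 × 20.6 / 0.39 = 4487 mg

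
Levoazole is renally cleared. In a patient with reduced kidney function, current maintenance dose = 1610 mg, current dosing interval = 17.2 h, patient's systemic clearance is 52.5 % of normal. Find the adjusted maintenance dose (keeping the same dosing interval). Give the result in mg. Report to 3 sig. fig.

845 mg

To keep the same average steady-state level, dosing rate must scale with clearance.
CL ratio = 52.5 / 100 = 0.5250
New dose (same interval) = 1610 × 0.5250 = 845.3 mg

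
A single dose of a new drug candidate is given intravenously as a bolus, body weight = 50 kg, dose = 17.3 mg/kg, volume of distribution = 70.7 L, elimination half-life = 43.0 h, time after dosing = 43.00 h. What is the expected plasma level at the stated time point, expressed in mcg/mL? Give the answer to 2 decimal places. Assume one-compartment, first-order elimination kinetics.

6.12 mcg/mL

Total dose = 17.3 × 50 = 865.0 mg
C₀ = Dose / Vd = 865.0 / 70.7 = 12.23 mg/L
k = ln2 / t½ = 0.693147 / 43.0 = 0.01612 h⁻¹
t / t½ = 43.00 / 43.0 = 1 half-lives
C = C₀ × (1/2)^1 = 12.23 × 0.5000 = 6.115 mg/L
(6.115 mg/L = 6.115 mcg/mL)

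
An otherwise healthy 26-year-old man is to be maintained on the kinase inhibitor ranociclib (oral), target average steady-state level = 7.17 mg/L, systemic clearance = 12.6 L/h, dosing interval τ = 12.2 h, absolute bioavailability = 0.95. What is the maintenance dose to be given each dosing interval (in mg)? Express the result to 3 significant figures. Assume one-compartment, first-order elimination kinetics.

At steady state, F × (Dose/τ) = Css × CL.
Dose = Css × CL × τ / F = 7.17 × 12.60 × 12.2 / 0.95 = 1160 mg

1160 mg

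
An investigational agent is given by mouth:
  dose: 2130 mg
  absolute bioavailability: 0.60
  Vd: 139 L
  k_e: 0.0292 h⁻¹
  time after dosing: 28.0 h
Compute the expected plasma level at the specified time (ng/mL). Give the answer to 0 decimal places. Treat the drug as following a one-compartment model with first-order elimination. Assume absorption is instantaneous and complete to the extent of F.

Amount reaching circulation = F × Dose = 0.60 × 2130 = 1278 mg
C₀ = F·Dose / Vd = 1278 / 139 = 9.194 mg/L
C = C₀ · e^(−k·t) = 9.194 × e^(−0.02920 × 28.0)
  = 9.194 × 0.4415 = 4.059 mg/L
Convert: 4.059 mg/L × 1000 = 4059 ng/mL

4059 ng/mL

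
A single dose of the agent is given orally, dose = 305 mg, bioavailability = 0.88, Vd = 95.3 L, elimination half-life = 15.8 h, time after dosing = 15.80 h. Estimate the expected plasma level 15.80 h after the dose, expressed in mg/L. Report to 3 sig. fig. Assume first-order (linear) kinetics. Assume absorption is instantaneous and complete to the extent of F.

1.41 mg/L

Amount reaching circulation = F × Dose = 0.88 × 305.0 = 268.4 mg
C₀ = F·Dose / Vd = 268.4 / 95.3 = 2.816 mg/L
k = ln2 / t½ = 0.693147 / 15.8 = 0.04387 h⁻¹
t / t½ = 15.80 / 15.8 = 1 half-lives
C = C₀ × (1/2)^1 = 2.816 × 0.5000 = 1.408 mg/L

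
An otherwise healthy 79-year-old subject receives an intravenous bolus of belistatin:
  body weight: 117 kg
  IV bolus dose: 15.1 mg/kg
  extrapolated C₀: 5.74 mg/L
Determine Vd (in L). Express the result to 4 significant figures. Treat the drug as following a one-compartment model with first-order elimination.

Dose = 15.1 × 117 = 1767 mg
Vd = Dose / C₀ = 1767 / 5.74 = 307.8 L

307.8 L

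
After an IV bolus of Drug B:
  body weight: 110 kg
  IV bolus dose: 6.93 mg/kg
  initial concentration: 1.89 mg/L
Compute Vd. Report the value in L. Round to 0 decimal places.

403 L

Dose = 6.93 × 110 = 762.3 mg
Vd = Dose / C₀ = 762.3 / 1.89 = 403.3 L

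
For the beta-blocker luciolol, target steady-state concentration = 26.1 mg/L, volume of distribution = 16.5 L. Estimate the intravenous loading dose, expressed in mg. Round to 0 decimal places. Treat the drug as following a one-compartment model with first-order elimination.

431 mg

LD = Css × Vd = 26.1 × 16.5 = 430.7 mg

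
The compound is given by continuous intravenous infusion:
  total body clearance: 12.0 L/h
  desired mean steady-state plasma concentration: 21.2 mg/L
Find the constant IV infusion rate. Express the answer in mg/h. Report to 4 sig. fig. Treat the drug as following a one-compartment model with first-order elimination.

254.4 mg/h

At steady state, infusion rate R₀ = Css × CL = 21.2 × 12.00 = 254.4 mg/h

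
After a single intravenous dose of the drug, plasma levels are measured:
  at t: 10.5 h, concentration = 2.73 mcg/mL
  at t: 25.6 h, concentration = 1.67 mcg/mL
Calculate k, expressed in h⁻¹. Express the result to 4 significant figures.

k = ln(C₁/C₂) / (t₂ − t₁) = ln(2.73/1.67) / (25.6 − 10.5)
  = 0.4915 / 15.10 = 0.03255 h⁻¹

0.03255 h⁻¹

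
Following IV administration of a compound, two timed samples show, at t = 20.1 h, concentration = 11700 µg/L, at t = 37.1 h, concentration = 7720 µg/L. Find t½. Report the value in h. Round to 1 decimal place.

k = ln(C₁/C₂) / (t₂ − t₁) = ln(11700/7720) / (37.1 − 20.1)
  = 0.4158 / 17.00 = 0.02446 h⁻¹
t½ = ln2 / k = 0.693147 / 0.02446 = 28.34 h

28.3 h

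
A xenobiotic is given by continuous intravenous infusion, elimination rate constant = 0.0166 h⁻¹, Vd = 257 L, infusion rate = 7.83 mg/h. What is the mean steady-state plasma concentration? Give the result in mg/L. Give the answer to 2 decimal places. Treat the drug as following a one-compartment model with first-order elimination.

1.84 mg/L

CL = k × Vd = 0.01660 × 257 = 4.266 L/h
At steady state Css = R₀ / CL = 7.83 / 4.266 = 1.835 mg/L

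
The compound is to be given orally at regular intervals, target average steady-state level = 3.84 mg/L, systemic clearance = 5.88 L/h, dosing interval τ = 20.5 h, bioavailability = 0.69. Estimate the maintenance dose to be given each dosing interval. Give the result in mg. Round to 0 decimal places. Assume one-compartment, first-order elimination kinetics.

671 mg

At steady state, F × (Dose/τ) = Css × CL.
Dose = Css × CL × τ / F = 3.84 × 5.880 × 20.5 / 0.69 = 670.8 mg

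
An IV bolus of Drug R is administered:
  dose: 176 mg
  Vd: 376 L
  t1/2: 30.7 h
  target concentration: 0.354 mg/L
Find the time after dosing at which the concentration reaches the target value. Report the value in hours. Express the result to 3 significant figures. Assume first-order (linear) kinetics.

C₀ = Dose / Vd = 176.0 / 376 = 0.4681 mg/L
k = ln2 / t½ = 0.693147 / 30.7 = 0.02258 h⁻¹
t = ln(C₀ / C) / k = ln(0.4681 / 0.354) / 0.02258
  = ln(1.322) / 0.02258 = 0.2791 / 0.02258 = 12.36 h

12.4 h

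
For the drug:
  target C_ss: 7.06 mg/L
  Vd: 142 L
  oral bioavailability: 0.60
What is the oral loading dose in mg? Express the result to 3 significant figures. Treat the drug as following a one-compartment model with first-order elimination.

1670 mg

LD = Css × Vd / F = 7.06 × 142 / 0.60 = 1671 mg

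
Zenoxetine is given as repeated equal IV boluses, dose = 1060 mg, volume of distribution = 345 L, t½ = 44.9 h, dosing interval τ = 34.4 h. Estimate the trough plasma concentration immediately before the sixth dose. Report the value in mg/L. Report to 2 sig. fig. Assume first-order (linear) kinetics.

4.1 mg/L

C₀ per dose = Dose / Vd = 1060 / 345 = 3.072 mg/L
k = ln2 / t½ = 0.693147 / 44.9 = 0.01544 h⁻¹
Fraction remaining after one interval: r = e^(−kτ) = e^(−0.01544 × 34.4) = 0.5879
Before dose 6, 5 doses have been given (aged 1τ, 2τ, 3τ, 4τ, 5τ).
C_trough = C₀ × (r + r² + … + r^5) = C₀ × r(1−r^5)/(1−r)
        = 3.072 × 0.5879 × (1 − 0.07023) / (1 − 0.5879) = 4.075 mg/L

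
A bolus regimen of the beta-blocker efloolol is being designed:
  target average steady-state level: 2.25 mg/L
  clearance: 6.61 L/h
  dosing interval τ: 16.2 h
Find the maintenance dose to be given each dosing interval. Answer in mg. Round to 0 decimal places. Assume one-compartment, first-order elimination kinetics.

At steady state, Dose/τ = Css × CL.
Dose = Css × CL × τ = 2.25 × 6.610 × 16.2 = 240.9 mg

241 mg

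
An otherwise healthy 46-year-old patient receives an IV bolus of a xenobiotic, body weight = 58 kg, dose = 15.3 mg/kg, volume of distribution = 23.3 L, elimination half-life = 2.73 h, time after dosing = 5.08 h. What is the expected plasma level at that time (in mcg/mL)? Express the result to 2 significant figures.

10 mcg/mL

Total dose = 15.3 × 58 = 887.4 mg
C₀ = Dose / Vd = 887.4 / 23.3 = 38.09 mg/L
k = ln2 / t½ = 0.693147 / 2.73 = 0.2539 h⁻¹
C = C₀ · e^(−k·t) = 38.09 × e^(−0.2539 × 5.08)
  = 38.09 × 0.2753 = 10.49 mg/L
(10.49 mg/L = 10.49 mcg/mL)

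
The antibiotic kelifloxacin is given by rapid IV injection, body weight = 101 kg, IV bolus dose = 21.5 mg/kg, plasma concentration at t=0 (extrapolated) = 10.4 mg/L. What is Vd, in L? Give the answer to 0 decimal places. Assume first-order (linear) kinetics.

209 L

Dose = 21.5 × 101 = 2172 mg
Vd = Dose / C₀ = 2172 / 10.4 = 208.8 L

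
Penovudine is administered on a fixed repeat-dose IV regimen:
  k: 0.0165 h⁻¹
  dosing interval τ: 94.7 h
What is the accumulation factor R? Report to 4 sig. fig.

e^(−kτ) = e^(−0.01650 × 94.7) = 0.2096
Accumulation ratio R = 1 / (1 − e^(−kτ)) = 1 / (1 − 0.2096) = 1.265

1.265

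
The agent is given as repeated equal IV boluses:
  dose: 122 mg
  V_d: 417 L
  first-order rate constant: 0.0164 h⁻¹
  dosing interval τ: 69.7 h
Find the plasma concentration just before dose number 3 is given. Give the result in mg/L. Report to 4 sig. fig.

C₀ per dose = Dose / Vd = 122 / 417 = 0.2926 mg/L
Fraction remaining after one interval: r = e^(−kτ) = e^(−0.01640 × 69.7) = 0.3188
Before dose 3, 2 doses have been given (aged 1τ, 2τ).
C_trough = C₀ × (r + r²) = 0.2926 × (0.3188 + 0.1016) = 0.1230 mg/L

0.1230 mg/L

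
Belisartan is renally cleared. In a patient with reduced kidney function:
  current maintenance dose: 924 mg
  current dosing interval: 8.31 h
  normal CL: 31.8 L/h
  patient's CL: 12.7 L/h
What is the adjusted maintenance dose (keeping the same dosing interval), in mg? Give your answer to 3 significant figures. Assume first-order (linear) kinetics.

To keep the same average steady-state level, dosing rate must scale with clearance.
CL ratio = 12.7 / 31.8 = 0.3994
New dose (same interval) = 924 × 0.3994 = 369.0 mg

369 mg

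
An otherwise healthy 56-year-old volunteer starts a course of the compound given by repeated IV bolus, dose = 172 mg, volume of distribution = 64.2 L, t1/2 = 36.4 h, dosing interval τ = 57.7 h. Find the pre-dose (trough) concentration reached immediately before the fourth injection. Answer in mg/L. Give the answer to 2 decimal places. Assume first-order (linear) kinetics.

C₀ per dose = Dose / Vd = 172 / 64.2 = 2.679 mg/L
k = ln2 / t½ = 0.693147 / 36.4 = 0.01904 h⁻¹
Fraction remaining after one interval: r = e^(−kτ) = e^(−0.01904 × 57.7) = 0.3333
Before dose 4, 3 doses have been given (aged 1τ, 2τ, 3τ).
C_trough = C₀ × (r + r² + … + r^3) = C₀ × r(1−r^3)/(1−r)
        = 2.679 × 0.3333 × (1 − 0.03703) / (1 − 0.3333) = 1.290 mg/L

1.29 mg/L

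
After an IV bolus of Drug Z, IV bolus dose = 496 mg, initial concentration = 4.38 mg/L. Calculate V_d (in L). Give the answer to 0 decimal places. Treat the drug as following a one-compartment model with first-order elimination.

Vd = Dose / C₀ = 496.0 / 4.38 = 113.2 L

113 L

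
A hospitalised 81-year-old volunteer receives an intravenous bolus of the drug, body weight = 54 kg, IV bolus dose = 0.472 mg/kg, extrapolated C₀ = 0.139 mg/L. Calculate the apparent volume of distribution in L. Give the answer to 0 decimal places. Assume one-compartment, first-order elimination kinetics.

Dose = 0.472 × 54 = 25.49 mg
Vd = Dose / C₀ = 25.49 / 0.139 = 183.4 L

183 L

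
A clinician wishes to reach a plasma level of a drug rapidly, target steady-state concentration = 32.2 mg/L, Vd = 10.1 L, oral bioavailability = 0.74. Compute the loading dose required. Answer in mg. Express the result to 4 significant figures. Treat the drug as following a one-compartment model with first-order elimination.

439.5 mg

LD = Css × Vd / F = 32.2 × 10.1 / 0.74 = 439.5 mg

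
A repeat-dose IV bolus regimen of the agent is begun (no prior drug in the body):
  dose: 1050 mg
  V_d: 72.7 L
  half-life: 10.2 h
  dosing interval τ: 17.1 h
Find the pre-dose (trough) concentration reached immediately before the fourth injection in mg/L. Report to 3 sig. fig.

C₀ per dose = Dose / Vd = 1050 / 72.7 = 14.44 mg/L
k = ln2 / t½ = 0.693147 / 10.2 = 0.06796 h⁻¹
Fraction remaining after one interval: r = e^(−kτ) = e^(−0.06796 × 17.1) = 0.3128
Before dose 4, 3 doses have been given (aged 1τ, 2τ, 3τ).
C_trough = C₀ × (r + r² + … + r^3) = C₀ × r(1−r^3)/(1−r)
        = 14.44 × 0.3128 × (1 − 0.03061) / (1 − 0.3128) = 6.372 mg/L

6.37 mg/L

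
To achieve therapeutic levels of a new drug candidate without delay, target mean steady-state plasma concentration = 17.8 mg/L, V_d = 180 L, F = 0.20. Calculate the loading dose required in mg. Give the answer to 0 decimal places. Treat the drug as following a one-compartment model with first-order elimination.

LD = Css × Vd / F = 17.8 × 180 / 0.20 = 16020 mg

16020 mg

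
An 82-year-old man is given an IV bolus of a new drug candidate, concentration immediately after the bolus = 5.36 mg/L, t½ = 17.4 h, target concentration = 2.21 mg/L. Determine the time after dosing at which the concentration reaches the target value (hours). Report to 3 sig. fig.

22.2 h

k = ln2 / t½ = 0.693147 / 17.4 = 0.03984 h⁻¹
t = ln(C₀ / C) / k = ln(5.360 / 2.21) / 0.03984
  = ln(2.425) / 0.03984 = 0.8858 / 0.03984 = 22.23 h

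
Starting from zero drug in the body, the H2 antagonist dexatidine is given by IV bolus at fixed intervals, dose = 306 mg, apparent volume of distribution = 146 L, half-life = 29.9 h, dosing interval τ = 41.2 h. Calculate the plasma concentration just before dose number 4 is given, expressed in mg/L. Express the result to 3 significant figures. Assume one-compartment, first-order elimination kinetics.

1.24 mg/L

C₀ per dose = Dose / Vd = 306 / 146 = 2.096 mg/L
k = ln2 / t½ = 0.693147 / 29.9 = 0.02318 h⁻¹
Fraction remaining after one interval: r = e^(−kτ) = e^(−0.02318 × 41.2) = 0.3848
Before dose 4, 3 doses have been given (aged 1τ, 2τ, 3τ).
C_trough = C₀ × (r + r² + … + r^3) = C₀ × r(1−r^3)/(1−r)
        = 2.096 × 0.3848 × (1 − 0.05698) / (1 − 0.3848) = 1.236 mg/L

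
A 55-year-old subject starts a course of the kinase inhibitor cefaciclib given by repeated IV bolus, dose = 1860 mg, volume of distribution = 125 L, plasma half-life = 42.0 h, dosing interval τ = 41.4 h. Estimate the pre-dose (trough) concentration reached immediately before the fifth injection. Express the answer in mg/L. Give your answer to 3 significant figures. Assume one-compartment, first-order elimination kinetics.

14.2 mg/L

C₀ per dose = Dose / Vd = 1860 / 125 = 14.88 mg/L
k = ln2 / t½ = 0.693147 / 42.0 = 0.01650 h⁻¹
Fraction remaining after one interval: r = e^(−kτ) = e^(−0.01650 × 41.4) = 0.5050
Before dose 5, 4 doses have been given (aged 1τ, 2τ, 3τ, 4τ).
C_trough = C₀ × (r + r² + … + r^4) = C₀ × r(1−r^4)/(1−r)
        = 14.88 × 0.5050 × (1 − 0.06504) / (1 − 0.5050) = 14.19 mg/L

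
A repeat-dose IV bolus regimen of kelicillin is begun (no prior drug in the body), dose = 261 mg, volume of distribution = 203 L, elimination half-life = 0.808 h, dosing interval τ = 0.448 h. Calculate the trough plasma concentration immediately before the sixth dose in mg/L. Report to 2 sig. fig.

C₀ per dose = Dose / Vd = 261 / 203 = 1.286 mg/L
k = ln2 / t½ = 0.693147 / 0.808 = 0.8579 h⁻¹
Fraction remaining after one interval: r = e^(−kτ) = e^(−0.8579 × 0.448) = 0.6809
Before dose 6, 5 doses have been given (aged 1τ, 2τ, 3τ, 4τ, 5τ).
C_trough = C₀ × (r + r² + … + r^5) = C₀ × r(1−r^5)/(1−r)
        = 1.286 × 0.6809 × (1 − 0.1464) / (1 − 0.6809) = 2.342 mg/L

2.3 mg/L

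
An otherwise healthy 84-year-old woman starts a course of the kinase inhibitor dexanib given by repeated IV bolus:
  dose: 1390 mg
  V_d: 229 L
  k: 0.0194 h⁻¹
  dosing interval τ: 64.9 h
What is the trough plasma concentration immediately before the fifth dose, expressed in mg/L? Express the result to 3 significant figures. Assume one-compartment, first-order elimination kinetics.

2.39 mg/L

C₀ per dose = Dose / Vd = 1390 / 229 = 6.070 mg/L
Fraction remaining after one interval: r = e^(−kτ) = e^(−0.01940 × 64.9) = 0.2839
Before dose 5, 4 doses have been given (aged 1τ, 2τ, 3τ, 4τ).
C_trough = C₀ × (r + r² + … + r^4) = C₀ × r(1−r^4)/(1−r)
        = 6.070 × 0.2839 × (1 − 0.006496) / (1 − 0.2839) = 2.391 mg/L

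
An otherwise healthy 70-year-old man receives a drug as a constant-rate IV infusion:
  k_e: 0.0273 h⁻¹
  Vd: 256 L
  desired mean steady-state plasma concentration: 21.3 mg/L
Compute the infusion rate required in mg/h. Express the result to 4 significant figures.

148.9 mg/h

CL = k × Vd = 0.02730 × 256 = 6.989 L/h
At steady state, infusion rate R₀ = Css × CL = 21.3 × 6.989 = 148.9 mg/h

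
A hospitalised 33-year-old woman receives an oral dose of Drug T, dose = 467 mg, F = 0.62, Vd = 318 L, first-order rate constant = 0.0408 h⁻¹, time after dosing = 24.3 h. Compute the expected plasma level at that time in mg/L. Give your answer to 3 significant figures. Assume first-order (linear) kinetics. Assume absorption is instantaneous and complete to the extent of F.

0.338 mg/L

Amount reaching circulation = F × Dose = 0.62 × 467.0 = 289.5 mg
C₀ = F·Dose / Vd = 289.5 / 318 = 0.9104 mg/L
C = C₀ · e^(−k·t) = 0.9104 × e^(−0.04080 × 24.3)
  = 0.9104 × 0.3710 = 0.3378 mg/L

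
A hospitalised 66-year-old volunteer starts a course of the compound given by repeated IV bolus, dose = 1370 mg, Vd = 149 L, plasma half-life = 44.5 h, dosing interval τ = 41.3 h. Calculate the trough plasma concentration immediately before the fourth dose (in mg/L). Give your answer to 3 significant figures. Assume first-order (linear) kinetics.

C₀ per dose = Dose / Vd = 1370 / 149 = 9.195 mg/L
k = ln2 / t½ = 0.693147 / 44.5 = 0.01558 h⁻¹
Fraction remaining after one interval: r = e^(−kτ) = e^(−0.01558 × 41.3) = 0.5255
Before dose 4, 3 doses have been given (aged 1τ, 2τ, 3τ).
C_trough = C₀ × (r + r² + … + r^3) = C₀ × r(1−r^3)/(1−r)
        = 9.195 × 0.5255 × (1 − 0.1451) / (1 − 0.5255) = 8.706 mg/L

8.71 mg/L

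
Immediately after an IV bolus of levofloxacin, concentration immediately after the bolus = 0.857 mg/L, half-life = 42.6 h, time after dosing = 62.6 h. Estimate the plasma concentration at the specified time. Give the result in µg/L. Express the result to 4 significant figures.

309.5 µg/L

k = ln2 / t½ = 0.693147 / 42.6 = 0.01627 h⁻¹
C = C₀ · e^(−k·t) = 0.8570 × e^(−0.01627 × 62.6)
  = 0.8570 × 0.3611 = 0.3095 mg/L
Convert: 0.3095 mg/L × 1000 = 309.5 µg/L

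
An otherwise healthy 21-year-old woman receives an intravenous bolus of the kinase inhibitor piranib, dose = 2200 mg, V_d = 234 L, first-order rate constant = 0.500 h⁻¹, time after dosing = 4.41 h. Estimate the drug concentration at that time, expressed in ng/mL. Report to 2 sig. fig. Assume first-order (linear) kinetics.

1000 ng/mL

C₀ = Dose / Vd = 2200 / 234 = 9.402 mg/L
C = C₀ · e^(−k·t) = 9.402 × e^(−0.5000 × 4.41)
  = 9.402 × 0.1103 = 1.037 mg/L
Convert: 1.037 mg/L × 1000 = 1037 ng/mL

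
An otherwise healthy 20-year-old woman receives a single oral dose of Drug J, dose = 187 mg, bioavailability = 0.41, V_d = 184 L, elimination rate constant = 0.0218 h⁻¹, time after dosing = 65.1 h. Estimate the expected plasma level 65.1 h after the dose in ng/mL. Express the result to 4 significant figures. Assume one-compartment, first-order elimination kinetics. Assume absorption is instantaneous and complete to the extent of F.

100.8 ng/mL

Amount reaching circulation = F × Dose = 0.41 × 187.0 = 76.67 mg
C₀ = F·Dose / Vd = 76.67 / 184 = 0.4167 mg/L
C = C₀ · e^(−k·t) = 0.4167 × e^(−0.02180 × 65.1)
  = 0.4167 × 0.2419 = 0.1008 mg/L
Convert: 0.1008 mg/L × 1000 = 100.8 ng/mL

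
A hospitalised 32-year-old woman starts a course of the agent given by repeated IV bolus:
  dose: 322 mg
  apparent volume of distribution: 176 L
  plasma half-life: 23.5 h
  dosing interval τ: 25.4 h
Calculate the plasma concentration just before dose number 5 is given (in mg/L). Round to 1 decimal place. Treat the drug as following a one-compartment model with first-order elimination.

1.6 mg/L

C₀ per dose = Dose / Vd = 322 / 176 = 1.830 mg/L
k = ln2 / t½ = 0.693147 / 23.5 = 0.02950 h⁻¹
Fraction remaining after one interval: r = e^(−kτ) = e^(−0.02950 × 25.4) = 0.4727
Before dose 5, 4 doses have been given (aged 1τ, 2τ, 3τ, 4τ).
C_trough = C₀ × (r + r² + … + r^4) = C₀ × r(1−r^4)/(1−r)
        = 1.830 × 0.4727 × (1 − 0.04993) / (1 − 0.4727) = 1.559 mg/L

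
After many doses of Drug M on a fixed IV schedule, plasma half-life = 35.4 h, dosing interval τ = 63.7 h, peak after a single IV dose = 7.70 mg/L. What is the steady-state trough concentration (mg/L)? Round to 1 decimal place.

3.1 mg/L

k = ln2 / t½ = 0.693147 / 35.4 = 0.01958 h⁻¹
e^(−kτ) = e^(−0.01958 × 63.7) = 0.2873
Accumulation ratio R = 1 / (1 − e^(−kτ)) = 1 / (1 − 0.2873) = 1.403
Steady-state trough = C₀ × R × e^(−kτ) = 7.70 × 1.403 × 0.2873 = 3.104 mg/L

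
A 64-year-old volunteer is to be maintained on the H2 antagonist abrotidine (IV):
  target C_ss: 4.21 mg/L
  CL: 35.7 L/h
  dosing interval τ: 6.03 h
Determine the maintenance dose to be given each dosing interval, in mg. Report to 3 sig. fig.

At steady state, Dose/τ = Css × CL.
Dose = Css × CL × τ = 4.21 × 35.70 × 6.03 = 906.3 mg

906 mg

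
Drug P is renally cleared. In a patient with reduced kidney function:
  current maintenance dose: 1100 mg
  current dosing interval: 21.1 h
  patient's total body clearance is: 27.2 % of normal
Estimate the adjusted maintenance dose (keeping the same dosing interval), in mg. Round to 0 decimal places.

299 mg

To keep the same average steady-state level, dosing rate must scale with clearance.
CL ratio = 27.2 / 100 = 0.2720
New dose (same interval) = 1100 × 0.2720 = 299.2 mg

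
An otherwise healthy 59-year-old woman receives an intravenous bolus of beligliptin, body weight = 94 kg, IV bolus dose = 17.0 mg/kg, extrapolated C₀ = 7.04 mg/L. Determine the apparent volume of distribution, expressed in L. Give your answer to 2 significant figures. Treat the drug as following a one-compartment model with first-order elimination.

230 L

Dose = 17.0 × 94 = 1598 mg
Vd = Dose / C₀ = 1598 / 7.04 = 227.0 L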